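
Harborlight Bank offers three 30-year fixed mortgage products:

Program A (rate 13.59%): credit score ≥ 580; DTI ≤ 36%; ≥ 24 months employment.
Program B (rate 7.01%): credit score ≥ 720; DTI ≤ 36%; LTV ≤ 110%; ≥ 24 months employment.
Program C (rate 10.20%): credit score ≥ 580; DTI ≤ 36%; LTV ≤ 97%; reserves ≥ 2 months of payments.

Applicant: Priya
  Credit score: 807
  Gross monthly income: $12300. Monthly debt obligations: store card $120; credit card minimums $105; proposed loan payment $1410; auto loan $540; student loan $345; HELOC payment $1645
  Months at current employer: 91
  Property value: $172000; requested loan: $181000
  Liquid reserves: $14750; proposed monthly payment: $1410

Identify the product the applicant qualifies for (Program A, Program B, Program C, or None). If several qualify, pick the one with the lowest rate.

Program B

Total debts = (120 + 105 + 1,410 + 540 + 345 + 1,645) = 4,165; DTI = 4,165/12,300 = 33.9%.
LTV = 181,000/172,000 = 105.2%.
Reserves = 14,750/1,410 = 10.5 months.
Program A: score 807 ≥ 580; DTI 33.9% ≤ 36%; employment 91 ≥ 24 mo → qualifies.
Program B: score 807 ≥ 720; DTI 33.9% ≤ 36%; LTV 105.2% ≤ 110%; employment 91 ≥ 24 mo → qualifies.
Program C: score 807 ≥ 580; DTI 33.9% ≤ 36%; LTV 105.2% > 97%; reserves 10.5 ≥ 2 mo → does not qualify.
Qualifying: Program A, Program B. Lowest rate is 7.01% → Program B.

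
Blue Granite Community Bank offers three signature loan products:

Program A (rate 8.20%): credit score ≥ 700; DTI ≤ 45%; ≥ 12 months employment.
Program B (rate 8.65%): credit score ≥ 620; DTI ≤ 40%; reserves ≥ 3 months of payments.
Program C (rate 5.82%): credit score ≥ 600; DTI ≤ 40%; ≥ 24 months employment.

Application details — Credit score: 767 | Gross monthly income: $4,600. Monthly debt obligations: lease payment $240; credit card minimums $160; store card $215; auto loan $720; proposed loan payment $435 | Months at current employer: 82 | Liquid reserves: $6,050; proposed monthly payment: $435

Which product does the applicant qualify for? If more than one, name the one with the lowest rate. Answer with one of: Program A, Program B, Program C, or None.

Program C

Total debts = (240 + 160 + 215 + 720 + 435) = 1,770; DTI = 1,770/4,600 = 38.5%.
Reserves = 6,050/435 = 13.9 months.
Program A: score 767 ≥ 700; DTI 38.5% ≤ 45%; employment 82 ≥ 12 mo → qualifies.
Program B: score 767 ≥ 620; DTI 38.5% ≤ 40%; reserves 13.9 ≥ 3 mo → qualifies.
Program C: score 767 ≥ 600; DTI 38.5% ≤ 40%; employment 82 ≥ 24 mo → qualifies.
Qualifying: Program A, Program B, Program C. Lowest rate is 5.82% → Program C.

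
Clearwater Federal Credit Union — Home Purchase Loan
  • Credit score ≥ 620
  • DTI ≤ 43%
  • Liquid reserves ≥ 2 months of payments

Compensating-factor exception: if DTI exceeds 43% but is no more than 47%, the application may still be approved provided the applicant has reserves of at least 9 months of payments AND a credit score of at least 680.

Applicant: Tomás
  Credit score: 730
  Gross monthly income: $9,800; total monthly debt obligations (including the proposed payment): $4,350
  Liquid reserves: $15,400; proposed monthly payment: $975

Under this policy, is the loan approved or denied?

Approved

Credit score 730 ≥ 620 (meets base)
DTI = 4,350/9,800 = 44.4% > 43% — standard DTI limit exceeded.
Reserves: 15,400 ÷ 975 = 15.8 months (meets 2-month minimum)
44.4% falls in the override range (43%–47%), so the compensating-factor test applies.
Reserves 15.8 ≥ 9 months; credit score 730 ≥ 680.
Both override conditions satisfied; DTI exception granted.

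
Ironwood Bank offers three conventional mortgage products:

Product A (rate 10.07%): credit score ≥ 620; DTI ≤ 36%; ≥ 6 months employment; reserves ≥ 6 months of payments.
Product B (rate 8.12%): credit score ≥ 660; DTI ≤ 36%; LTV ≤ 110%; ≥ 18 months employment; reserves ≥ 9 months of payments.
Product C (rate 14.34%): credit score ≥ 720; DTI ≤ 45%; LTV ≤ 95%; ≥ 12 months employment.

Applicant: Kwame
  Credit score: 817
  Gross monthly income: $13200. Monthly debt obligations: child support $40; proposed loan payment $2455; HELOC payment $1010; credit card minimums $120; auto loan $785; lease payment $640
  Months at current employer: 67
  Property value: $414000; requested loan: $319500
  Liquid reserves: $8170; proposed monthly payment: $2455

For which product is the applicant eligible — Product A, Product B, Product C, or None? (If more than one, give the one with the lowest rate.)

Product C

Total debts = (40 + 2,455 + 1,010 + 120 + 785 + 640) = 5,050; DTI = 5,050/13,200 = 38.3%.
LTV = 319,500/414,000 = 77.2%.
Reserves = 8,170/2,455 = 3.3 months.
Product A: score 817 ≥ 620; DTI 38.3% > 36%; employment 67 ≥ 6 mo; reserves 3.3 < 6 mo → does not qualify.
Product B: score 817 ≥ 660; DTI 38.3% > 36%; LTV 77.2% ≤ 110%; employment 67 ≥ 18 mo; reserves 3.3 < 9 mo → does not qualify.
Product C: score 817 ≥ 720; DTI 38.3% ≤ 45%; LTV 77.2% ≤ 95%; employment 67 ≥ 12 mo → qualifies.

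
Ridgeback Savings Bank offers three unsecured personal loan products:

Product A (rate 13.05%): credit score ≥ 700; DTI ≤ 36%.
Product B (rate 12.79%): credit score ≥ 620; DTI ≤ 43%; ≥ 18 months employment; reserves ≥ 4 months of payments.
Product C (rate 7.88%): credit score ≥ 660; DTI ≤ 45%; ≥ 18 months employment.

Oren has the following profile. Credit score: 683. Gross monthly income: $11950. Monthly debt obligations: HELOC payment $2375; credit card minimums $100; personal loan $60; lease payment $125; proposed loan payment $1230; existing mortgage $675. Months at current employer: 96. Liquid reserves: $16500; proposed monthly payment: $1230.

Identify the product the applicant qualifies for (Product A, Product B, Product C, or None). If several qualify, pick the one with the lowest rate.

Product C

Total debts = (2,375 + 100 + 60 + 125 + 1,230 + 675) = 4,565; DTI = 4,565/11,950 = 38.2%.
Reserves = 16,500/1,230 = 13.4 months.
Product A: score 683 < 700; DTI 38.2% > 36% → does not qualify.
Product B: score 683 ≥ 620; DTI 38.2% ≤ 43%; employment 96 ≥ 18 mo; reserves 13.4 ≥ 4 mo → qualifies.
Product C: score 683 ≥ 660; DTI 38.2% ≤ 45%; employment 96 ≥ 18 mo → qualifies.
Qualifying: Product B, Product C. Lowest rate is 7.88% → Product C.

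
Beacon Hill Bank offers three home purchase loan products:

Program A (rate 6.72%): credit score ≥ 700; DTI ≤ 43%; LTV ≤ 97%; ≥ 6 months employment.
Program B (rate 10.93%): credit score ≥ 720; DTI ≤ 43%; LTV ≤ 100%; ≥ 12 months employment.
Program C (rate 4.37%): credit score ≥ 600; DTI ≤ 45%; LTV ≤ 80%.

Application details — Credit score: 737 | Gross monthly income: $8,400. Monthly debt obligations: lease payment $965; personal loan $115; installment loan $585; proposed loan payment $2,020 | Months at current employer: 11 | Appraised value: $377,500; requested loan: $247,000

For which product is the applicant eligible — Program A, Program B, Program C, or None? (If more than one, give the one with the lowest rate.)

Total debts = (965 + 115 + 585 + 2,020) = 3,685; DTI = 3,685/8,400 = 43.9%.
LTV = 247,000/377,500 = 65.4%.
Program A: score 737 ≥ 700; DTI 43.9% > 43%; LTV 65.4% ≤ 97%; employment 11 ≥ 6 mo → does not qualify.
Program B: score 737 ≥ 720; DTI 43.9% > 43%; LTV 65.4% ≤ 100%; employment 11 < 12 mo → does not qualify.
Program C: score 737 ≥ 600; DTI 43.9% ≤ 45%; LTV 65.4% ≤ 80% → qualifies.

Program C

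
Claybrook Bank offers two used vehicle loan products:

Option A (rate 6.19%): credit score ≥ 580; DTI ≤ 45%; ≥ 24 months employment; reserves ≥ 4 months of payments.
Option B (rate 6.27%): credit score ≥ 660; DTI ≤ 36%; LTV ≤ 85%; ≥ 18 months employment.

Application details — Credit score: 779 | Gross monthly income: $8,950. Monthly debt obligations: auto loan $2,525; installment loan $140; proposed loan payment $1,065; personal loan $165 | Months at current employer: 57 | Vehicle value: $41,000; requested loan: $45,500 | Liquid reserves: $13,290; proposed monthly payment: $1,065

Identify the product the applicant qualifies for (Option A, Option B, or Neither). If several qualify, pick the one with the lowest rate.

Total debts = (2,525 + 140 + 1,065 + 165) = 3,895; DTI = 3,895/8,950 = 43.5%.
LTV = 45,500/41,000 = 111%.
Reserves = 13,290/1,065 = 12.5 months.
Option A: score 779 ≥ 580; DTI 43.5% ≤ 45%; employment 57 ≥ 24 mo; reserves 12.5 ≥ 4 mo → qualifies.
Option B: score 779 ≥ 660; DTI 43.5% > 36%; LTV 111% > 85%; employment 57 ≥ 18 mo → does not qualify.

Option A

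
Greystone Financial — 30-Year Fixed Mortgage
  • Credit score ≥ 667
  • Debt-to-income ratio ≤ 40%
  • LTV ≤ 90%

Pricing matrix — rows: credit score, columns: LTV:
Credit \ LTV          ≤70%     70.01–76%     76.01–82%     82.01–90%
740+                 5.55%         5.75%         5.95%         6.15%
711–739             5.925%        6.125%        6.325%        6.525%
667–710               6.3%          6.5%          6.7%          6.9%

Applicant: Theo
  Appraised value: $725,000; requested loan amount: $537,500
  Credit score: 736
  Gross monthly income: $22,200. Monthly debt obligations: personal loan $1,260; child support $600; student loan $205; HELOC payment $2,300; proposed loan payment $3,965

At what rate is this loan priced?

Credit score 736 ≥ 667; Total monthly debts = (1,260 + 600 + 205 + 2,300 + 3,965) = 8,330. DTI = 8,330/22,200 = 37.5% ≤ 40%
Loan-to-value = 537,500/725,000 = 74.1% — pass (90% max)
Credit 736 → row 711–739; LTV 74.1% → column 70.01–76%. Grid cell → 6.125%.

6.125%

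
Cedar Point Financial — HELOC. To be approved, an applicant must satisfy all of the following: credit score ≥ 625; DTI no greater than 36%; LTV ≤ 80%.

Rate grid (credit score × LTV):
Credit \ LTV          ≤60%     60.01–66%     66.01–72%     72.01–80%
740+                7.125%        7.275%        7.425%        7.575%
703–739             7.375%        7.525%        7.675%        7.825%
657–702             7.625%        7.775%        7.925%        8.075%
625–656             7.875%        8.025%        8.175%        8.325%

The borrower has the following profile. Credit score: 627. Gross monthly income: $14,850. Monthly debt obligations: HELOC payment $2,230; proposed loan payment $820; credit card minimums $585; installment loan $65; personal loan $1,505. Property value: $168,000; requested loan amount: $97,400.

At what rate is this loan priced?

7.875%

Credit score 627 ≥ 625; Total monthly debts = (2,230 + 820 + 585 + 65 + 1,505) = 5,205. DTI = 5,205/14,850 = 35.1% ≤ 36%
LTV: 97,400 ÷ 168,000 = 58%, within 80% cap
Row: 627 falls in 625–656. Column: 58% falls in ≤60%. Rate = 7.875%.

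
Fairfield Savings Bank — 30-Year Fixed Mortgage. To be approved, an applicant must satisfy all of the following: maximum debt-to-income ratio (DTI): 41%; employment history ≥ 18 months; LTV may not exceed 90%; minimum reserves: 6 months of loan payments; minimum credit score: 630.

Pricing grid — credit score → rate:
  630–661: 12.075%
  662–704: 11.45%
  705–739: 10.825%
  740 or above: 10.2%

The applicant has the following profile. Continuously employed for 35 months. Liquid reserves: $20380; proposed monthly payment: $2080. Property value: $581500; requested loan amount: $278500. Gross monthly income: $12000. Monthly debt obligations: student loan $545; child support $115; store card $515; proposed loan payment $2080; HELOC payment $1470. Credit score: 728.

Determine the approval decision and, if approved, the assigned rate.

Credit score 728 ≥ 630 (meets minimum)
Loan-to-value = 278,500/581,500 = 47.9% — pass (90% max)
Employment 35 ≥ 18 months
Total monthly debts = (545 + 115 + 515 + 2,080 + 1,470) = 4,725. Debt-to-income = 4,725/12,000 = 39.4% — meets 41% limit
Reserves = 20,380/2,080 = 9.8 months ≥ 6
All requirements met. Score 728 falls in the 705–739 tier → 10.825%.

Approved at 10.825%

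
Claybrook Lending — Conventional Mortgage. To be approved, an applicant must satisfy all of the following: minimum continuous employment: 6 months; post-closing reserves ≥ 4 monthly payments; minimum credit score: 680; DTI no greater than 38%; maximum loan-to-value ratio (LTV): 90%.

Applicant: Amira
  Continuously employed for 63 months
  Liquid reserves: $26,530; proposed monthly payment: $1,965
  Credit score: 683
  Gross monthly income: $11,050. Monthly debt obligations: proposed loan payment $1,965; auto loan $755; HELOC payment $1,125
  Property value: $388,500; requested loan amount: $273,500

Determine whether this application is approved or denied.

Employment 63 ≥ 6 months
Reserves: 26,530 ÷ 1,965 = 13.5 months (meets 4-month minimum)
Credit score 683 ≥ 680 (meets)
Total monthly debts = (1,965 + 755 + 1,125) = 3,845. DTI = 3,845/11,050 = 34.8% ≤ 38%
LTV = 273,500/388,500 = 70.4% ≤ 90%
All criteria satisfied.

Approved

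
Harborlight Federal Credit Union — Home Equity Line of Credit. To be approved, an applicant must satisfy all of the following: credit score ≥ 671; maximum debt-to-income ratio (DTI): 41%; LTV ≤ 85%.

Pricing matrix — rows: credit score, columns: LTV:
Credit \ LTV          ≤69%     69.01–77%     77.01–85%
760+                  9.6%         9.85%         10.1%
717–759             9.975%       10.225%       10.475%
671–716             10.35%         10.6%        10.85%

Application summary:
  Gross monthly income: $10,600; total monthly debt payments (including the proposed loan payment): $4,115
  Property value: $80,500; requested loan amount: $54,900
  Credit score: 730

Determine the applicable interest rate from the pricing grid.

Credit score 730 ≥ 671; DTI = 4,115/10,600 = 38.8% ≤ 41%
LTV = 54,900/80,500 = 68.2% ≤ 85%
Row: 730 falls in 717–759. Column: 68.2% falls in ≤69%. Rate = 9.975%.

9.975%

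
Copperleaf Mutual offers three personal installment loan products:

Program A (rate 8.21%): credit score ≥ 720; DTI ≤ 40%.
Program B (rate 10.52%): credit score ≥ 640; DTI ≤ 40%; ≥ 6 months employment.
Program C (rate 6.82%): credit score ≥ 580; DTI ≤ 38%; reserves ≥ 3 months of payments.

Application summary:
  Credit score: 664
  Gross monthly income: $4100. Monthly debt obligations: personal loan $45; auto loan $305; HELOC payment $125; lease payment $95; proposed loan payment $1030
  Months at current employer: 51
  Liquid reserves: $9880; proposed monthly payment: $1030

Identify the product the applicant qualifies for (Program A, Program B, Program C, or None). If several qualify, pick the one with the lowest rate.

Program B

Total debts = (45 + 305 + 125 + 95 + 1,030) = 1,600; DTI = 1,600/4,100 = 39%.
Reserves = 9,880/1,030 = 9.6 months.
Program A: score 664 < 720; DTI 39% ≤ 40% → does not qualify.
Program B: score 664 ≥ 640; DTI 39% ≤ 40%; employment 51 ≥ 6 mo → qualifies.
Program C: score 664 ≥ 580; DTI 39% > 38%; reserves 9.6 ≥ 3 mo → does not qualify.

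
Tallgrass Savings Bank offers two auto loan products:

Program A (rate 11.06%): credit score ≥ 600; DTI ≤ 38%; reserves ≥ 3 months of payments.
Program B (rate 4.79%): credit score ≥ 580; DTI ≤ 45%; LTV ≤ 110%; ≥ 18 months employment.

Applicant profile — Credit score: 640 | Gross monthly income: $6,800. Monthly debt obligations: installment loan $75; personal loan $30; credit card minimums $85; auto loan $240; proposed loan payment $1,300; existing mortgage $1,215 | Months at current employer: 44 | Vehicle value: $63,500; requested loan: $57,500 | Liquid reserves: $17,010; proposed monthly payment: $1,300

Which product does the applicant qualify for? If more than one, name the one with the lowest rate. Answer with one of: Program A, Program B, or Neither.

Program B

Total debts = (75 + 30 + 85 + 240 + 1,300 + 1,215) = 2,945; DTI = 2,945/6,800 = 43.3%.
LTV = 57,500/63,500 = 90.6%.
Reserves = 17,010/1,300 = 13.1 months.
Program A: score 640 ≥ 600; DTI 43.3% > 38%; reserves 13.1 ≥ 3 mo → does not qualify.
Program B: score 640 ≥ 580; DTI 43.3% ≤ 45%; LTV 90.6% ≤ 110%; employment 44 ≥ 18 mo → qualifies.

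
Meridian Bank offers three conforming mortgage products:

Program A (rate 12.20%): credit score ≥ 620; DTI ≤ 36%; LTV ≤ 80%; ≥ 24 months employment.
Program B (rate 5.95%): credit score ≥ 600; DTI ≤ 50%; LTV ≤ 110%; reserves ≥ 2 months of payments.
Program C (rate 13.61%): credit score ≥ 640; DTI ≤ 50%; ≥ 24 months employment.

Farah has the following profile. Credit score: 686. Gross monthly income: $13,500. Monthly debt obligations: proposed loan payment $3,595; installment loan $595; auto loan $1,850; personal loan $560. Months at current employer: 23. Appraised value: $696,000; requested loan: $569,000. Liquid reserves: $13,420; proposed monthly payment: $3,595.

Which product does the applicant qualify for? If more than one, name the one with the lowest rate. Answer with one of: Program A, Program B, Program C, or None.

Program B

Total debts = (3,595 + 595 + 1,850 + 560) = 6,600; DTI = 6,600/13,500 = 48.9%.
LTV = 569,000/696,000 = 81.8%.
Reserves = 13,420/3,595 = 3.7 months.
Program A: score 686 ≥ 620; DTI 48.9% > 36%; LTV 81.8% > 80%; employment 23 < 24 mo → does not qualify.
Program B: score 686 ≥ 600; DTI 48.9% ≤ 50%; LTV 81.8% ≤ 110%; reserves 3.7 ≥ 2 mo → qualifies.
Program C: score 686 ≥ 640; DTI 48.9% ≤ 50%; employment 23 < 24 mo → does not qualify.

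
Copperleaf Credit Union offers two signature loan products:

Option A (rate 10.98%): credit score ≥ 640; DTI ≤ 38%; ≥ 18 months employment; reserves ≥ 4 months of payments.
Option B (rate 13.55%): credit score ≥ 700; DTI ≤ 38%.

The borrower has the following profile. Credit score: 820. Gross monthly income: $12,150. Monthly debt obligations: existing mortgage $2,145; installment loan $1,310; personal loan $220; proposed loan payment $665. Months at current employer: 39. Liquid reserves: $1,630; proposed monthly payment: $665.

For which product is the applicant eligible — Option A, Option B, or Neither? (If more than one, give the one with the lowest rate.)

Total debts = (2,145 + 1,310 + 220 + 665) = 4,340; DTI = 4,340/12,150 = 35.7%.
Reserves = 1,630/665 = 2.5 months.
Option A: score 820 ≥ 640; DTI 35.7% ≤ 38%; employment 39 ≥ 18 mo; reserves 2.5 < 4 mo → does not qualify.
Option B: score 820 ≥ 700; DTI 35.7% ≤ 38% → qualifies.

Option B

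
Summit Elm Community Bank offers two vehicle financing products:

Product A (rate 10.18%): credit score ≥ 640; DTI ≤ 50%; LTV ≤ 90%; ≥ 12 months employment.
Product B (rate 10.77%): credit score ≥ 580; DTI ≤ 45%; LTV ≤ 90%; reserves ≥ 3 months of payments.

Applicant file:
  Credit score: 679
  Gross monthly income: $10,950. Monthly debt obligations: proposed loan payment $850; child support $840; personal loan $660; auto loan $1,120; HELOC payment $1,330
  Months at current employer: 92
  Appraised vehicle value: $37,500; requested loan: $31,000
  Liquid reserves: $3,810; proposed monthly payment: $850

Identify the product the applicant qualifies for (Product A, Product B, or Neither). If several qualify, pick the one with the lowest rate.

Product A

Total debts = (850 + 840 + 660 + 1,120 + 1,330) = 4,800; DTI = 4,800/10,950 = 43.8%.
LTV = 31,000/37,500 = 82.7%.
Reserves = 3,810/850 = 4.5 months.
Product A: score 679 ≥ 640; DTI 43.8% ≤ 50%; LTV 82.7% ≤ 90%; employment 92 ≥ 12 mo → qualifies.
Product B: score 679 ≥ 580; DTI 43.8% ≤ 45%; LTV 82.7% ≤ 90%; reserves 4.5 ≥ 3 mo → qualifies.
Qualifying: Product A, Product B. Lowest rate is 10.18% → Product A.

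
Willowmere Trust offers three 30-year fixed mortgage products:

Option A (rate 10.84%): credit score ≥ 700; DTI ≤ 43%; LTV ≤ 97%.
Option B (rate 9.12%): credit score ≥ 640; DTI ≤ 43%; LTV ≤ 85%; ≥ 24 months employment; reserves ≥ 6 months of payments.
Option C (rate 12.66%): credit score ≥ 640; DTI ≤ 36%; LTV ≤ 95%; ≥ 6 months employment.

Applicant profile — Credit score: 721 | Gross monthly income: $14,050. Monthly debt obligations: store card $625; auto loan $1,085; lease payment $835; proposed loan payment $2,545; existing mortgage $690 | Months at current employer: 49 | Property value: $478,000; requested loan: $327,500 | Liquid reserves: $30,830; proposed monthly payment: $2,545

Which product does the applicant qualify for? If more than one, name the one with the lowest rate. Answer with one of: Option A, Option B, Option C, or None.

Option B

Total debts = (625 + 1,085 + 835 + 2,545 + 690) = 5,780; DTI = 5,780/14,050 = 41.1%.
LTV = 327,500/478,000 = 68.5%.
Reserves = 30,830/2,545 = 12.1 months.
Option A: score 721 ≥ 700; DTI 41.1% ≤ 43%; LTV 68.5% ≤ 97% → qualifies.
Option B: score 721 ≥ 640; DTI 41.1% ≤ 43%; LTV 68.5% ≤ 85%; employment 49 ≥ 24 mo; reserves 12.1 ≥ 6 mo → qualifies.
Option C: score 721 ≥ 640; DTI 41.1% > 36%; LTV 68.5% ≤ 95%; employment 49 ≥ 6 mo → does not qualify.
Qualifying: Option A, Option B. Lowest rate is 9.12% → Option B.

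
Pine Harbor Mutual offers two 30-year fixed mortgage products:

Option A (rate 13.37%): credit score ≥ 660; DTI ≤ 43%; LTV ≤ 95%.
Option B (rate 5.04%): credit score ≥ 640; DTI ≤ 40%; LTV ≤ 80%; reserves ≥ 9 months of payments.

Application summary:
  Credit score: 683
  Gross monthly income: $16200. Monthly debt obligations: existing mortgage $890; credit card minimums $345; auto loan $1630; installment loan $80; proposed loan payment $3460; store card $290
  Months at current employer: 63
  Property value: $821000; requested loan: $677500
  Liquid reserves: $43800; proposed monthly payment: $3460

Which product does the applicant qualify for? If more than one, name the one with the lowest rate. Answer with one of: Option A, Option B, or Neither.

Option A

Total debts = (890 + 345 + 1,630 + 80 + 3,460 + 290) = 6,695; DTI = 6,695/16,200 = 41.3%.
LTV = 677,500/821,000 = 82.5%.
Reserves = 43,800/3,460 = 12.7 months.
Option A: score 683 ≥ 660; DTI 41.3% ≤ 43%; LTV 82.5% ≤ 95% → qualifies.
Option B: score 683 ≥ 640; DTI 41.3% > 40%; LTV 82.5% > 80%; reserves 12.7 ≥ 9 mo → does not qualify.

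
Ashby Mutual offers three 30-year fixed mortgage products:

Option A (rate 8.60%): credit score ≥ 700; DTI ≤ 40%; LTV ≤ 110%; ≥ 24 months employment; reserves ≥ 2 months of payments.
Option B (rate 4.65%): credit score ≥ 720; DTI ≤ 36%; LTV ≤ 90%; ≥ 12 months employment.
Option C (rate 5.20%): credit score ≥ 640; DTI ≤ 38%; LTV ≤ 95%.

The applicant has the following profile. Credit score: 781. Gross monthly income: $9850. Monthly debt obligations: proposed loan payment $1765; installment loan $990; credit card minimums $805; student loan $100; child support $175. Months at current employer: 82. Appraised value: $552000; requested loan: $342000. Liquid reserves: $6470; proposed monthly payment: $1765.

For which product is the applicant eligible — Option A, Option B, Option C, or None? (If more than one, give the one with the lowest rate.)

Total debts = (1,765 + 990 + 805 + 100 + 175) = 3,835; DTI = 3,835/9,850 = 38.9%.
LTV = 342,000/552,000 = 62%.
Reserves = 6,470/1,765 = 3.7 months.
Option A: score 781 ≥ 700; DTI 38.9% ≤ 40%; LTV 62% ≤ 110%; employment 82 ≥ 24 mo; reserves 3.7 ≥ 2 mo → qualifies.
Option B: score 781 ≥ 720; DTI 38.9% > 36%; LTV 62% ≤ 90%; employment 82 ≥ 12 mo → does not qualify.
Option C: score 781 ≥ 640; DTI 38.9% > 38%; LTV 62% ≤ 95% → does not qualify.

Option A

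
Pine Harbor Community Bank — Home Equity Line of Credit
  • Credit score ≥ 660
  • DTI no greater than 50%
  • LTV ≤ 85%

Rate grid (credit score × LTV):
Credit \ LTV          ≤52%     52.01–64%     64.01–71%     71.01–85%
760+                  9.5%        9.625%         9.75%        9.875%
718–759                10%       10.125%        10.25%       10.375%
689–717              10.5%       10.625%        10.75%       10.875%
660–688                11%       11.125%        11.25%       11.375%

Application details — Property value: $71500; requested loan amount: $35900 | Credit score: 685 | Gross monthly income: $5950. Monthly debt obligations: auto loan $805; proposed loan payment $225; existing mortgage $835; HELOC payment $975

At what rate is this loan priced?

11%

Credit score 685 ≥ 660; Total monthly debts = (805 + 225 + 835 + 975) = 2,840. DTI = 2,840/5,950 = 47.7% ≤ 50%
Loan-to-value = 35,900/71,500 = 50.2% — pass (85% max)
Credit 685 → row 660–688; LTV 50.2% → column ≤52%. Grid cell → 11%.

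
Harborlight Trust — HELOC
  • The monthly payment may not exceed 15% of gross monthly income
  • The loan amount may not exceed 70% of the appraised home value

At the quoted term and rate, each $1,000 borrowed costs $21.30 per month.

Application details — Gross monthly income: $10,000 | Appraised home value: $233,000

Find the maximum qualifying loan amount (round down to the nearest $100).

$70,400

Payment cap: 15% × $10,000 = $1,500/month.
At $21.30 per $1,000, that supports 1,500/21.30 × 1,000 ≈ $70,422 → $70,400.
LTV cap: 70% × $233,000 = $163,100 → $163,100.
Binding constraint: payment-to-income.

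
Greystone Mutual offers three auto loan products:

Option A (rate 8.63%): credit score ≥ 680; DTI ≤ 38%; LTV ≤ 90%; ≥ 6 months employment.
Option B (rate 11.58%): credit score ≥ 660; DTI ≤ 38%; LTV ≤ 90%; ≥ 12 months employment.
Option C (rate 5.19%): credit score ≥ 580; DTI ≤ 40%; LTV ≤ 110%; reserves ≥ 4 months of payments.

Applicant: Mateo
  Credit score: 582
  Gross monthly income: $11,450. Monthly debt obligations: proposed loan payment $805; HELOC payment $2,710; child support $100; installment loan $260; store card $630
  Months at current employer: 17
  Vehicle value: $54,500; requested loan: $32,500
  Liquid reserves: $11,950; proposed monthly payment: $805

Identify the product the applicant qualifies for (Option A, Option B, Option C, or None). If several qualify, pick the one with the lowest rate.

Option C

Total debts = (805 + 2,710 + 100 + 260 + 630) = 4,505; DTI = 4,505/11,450 = 39.3%.
LTV = 32,500/54,500 = 59.6%.
Reserves = 11,950/805 = 14.8 months.
Option A: score 582 < 680; DTI 39.3% > 38%; LTV 59.6% ≤ 90%; employment 17 ≥ 6 mo → does not qualify.
Option B: score 582 < 660; DTI 39.3% > 38%; LTV 59.6% ≤ 90%; employment 17 ≥ 12 mo → does not qualify.
Option C: score 582 ≥ 580; DTI 39.3% ≤ 40%; LTV 59.6% ≤ 110%; reserves 14.8 ≥ 4 mo → qualifies.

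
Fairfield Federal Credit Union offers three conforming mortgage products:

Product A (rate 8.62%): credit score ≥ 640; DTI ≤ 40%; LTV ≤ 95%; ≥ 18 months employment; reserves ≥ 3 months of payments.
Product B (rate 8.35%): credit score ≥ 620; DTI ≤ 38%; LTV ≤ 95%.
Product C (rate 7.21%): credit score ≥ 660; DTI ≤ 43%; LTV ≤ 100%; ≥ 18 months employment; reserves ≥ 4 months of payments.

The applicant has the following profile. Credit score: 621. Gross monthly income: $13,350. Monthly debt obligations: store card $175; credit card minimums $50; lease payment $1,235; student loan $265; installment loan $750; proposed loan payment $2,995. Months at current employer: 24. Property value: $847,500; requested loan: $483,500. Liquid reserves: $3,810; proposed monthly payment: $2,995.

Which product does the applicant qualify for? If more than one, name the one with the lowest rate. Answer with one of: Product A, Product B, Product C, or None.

None

Total debts = (175 + 50 + 1,235 + 265 + 750 + 2,995) = 5,470; DTI = 5,470/13,350 = 41%.
LTV = 483,500/847,500 = 57.1%.
Reserves = 3,810/2,995 = 1.3 months.
Product A: score 621 < 640; DTI 41% > 40%; LTV 57.1% ≤ 95%; employment 24 ≥ 18 mo; reserves 1.3 < 3 mo → does not qualify.
Product B: score 621 ≥ 620; DTI 41% > 38%; LTV 57.1% ≤ 95% → does not qualify.
Product C: score 621 < 660; DTI 41% ≤ 43%; LTV 57.1% ≤ 100%; employment 24 ≥ 18 mo; reserves 1.3 < 4 mo → does not qualify.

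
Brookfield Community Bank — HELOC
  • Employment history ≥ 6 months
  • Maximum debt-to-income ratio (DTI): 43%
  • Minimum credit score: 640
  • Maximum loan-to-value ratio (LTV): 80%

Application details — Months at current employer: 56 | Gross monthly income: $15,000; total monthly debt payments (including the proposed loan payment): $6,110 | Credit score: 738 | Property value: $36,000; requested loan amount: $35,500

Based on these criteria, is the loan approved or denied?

Employment 56 ≥ 6 months
Debt-to-income = 6,110/15,000 = 40.7% — meets 43% limit
Credit score 738 ≥ 640 (meets)
LTV = 35,500/36,000 = 98.6% > 80%
Fails on LTV.

Denied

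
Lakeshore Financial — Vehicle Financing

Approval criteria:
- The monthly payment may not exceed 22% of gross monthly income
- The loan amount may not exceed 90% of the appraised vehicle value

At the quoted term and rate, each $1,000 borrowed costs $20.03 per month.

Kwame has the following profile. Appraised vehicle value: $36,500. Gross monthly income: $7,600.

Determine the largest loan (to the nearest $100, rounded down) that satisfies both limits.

Payment cap: 22% × $7,600 = $1,672/month.
At $20.03 per $1,000, that supports 1,672/20.03 × 1,000 ≈ $83,474 → $83,400.
LTV cap: 90% × $36,500 = $32,850 → $32,800.
Binding constraint: loan-to-value.

$32,800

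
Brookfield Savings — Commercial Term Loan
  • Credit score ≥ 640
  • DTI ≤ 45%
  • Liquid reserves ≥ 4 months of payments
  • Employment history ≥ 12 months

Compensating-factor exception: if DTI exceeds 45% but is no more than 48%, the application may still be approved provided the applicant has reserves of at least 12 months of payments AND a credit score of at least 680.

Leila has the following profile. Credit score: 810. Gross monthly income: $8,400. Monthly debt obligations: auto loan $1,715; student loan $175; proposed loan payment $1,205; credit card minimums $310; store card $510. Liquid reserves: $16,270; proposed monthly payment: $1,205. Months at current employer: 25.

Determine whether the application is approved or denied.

Credit score 810 ≥ 640 (meets base)
Total debts = (1,715 + 175 + 1,205 + 310 + 510) = 3,915. DTI = 3,915/8,400 = 46.6% > 45% — standard DTI limit exceeded.
Liquid reserves cover 16,270/1,205 = 13.5 months — ≥ 4 required
Employment 25 ≥ 12 months
DTI 46.6% is within the 45%–48% exception band; checking compensating factors.
Override check — reserves: 13.5 mo (ok); score: 810 (ok).
Both override conditions satisfied; DTI exception granted.

Approved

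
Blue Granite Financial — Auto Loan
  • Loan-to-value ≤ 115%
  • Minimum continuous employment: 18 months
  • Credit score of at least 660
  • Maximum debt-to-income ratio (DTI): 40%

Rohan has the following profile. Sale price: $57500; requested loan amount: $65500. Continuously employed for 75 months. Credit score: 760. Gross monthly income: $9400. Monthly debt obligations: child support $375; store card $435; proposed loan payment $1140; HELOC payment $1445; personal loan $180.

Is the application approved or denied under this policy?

LTV = 65,500/57,500 = 113.9% ≤ 115%
Employment 75 ≥ 18 months
Credit score 760 ≥ 660 (meets)
Total monthly debts = (375 + 435 + 1,140 + 1,445 + 180) = 3,575. DTI = 3,575/9,400 = 38% ≤ 40%
All criteria satisfied.

Approved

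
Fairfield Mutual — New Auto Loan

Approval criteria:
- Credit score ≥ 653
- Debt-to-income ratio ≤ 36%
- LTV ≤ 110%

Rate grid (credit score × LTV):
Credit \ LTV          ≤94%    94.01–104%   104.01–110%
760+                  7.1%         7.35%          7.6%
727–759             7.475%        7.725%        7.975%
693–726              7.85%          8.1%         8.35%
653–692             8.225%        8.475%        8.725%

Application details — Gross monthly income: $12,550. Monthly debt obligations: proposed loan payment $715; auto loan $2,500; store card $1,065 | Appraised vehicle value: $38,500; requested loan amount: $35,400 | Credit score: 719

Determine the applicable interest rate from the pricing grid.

7.85%

Credit score 719 ≥ 653; Total monthly debts = (715 + 2,500 + 1,065) = 4,280. DTI = 4,280/12,550 = 34.1% ≤ 36%
Loan-to-value = 35,400/38,500 = 91.9% — pass (110% max)
Row: 719 falls in 693–726. Column: 91.9% falls in ≤94%. Rate = 7.85%.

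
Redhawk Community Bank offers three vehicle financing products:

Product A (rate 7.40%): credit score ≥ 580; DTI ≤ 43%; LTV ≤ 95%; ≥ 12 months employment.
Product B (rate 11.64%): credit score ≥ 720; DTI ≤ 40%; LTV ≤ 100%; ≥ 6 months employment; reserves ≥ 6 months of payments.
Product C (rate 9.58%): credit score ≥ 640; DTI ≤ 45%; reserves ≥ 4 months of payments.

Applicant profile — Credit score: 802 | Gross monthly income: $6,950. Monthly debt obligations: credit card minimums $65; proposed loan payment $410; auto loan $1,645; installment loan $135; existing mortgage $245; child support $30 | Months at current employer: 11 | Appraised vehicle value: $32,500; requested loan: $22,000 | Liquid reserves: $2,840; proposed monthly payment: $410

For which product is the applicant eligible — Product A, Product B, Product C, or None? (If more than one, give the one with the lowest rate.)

Total debts = (65 + 410 + 1,645 + 135 + 245 + 30) = 2,530; DTI = 2,530/6,950 = 36.4%.
LTV = 22,000/32,500 = 67.7%.
Reserves = 2,840/410 = 6.9 months.
Product A: score 802 ≥ 580; DTI 36.4% ≤ 43%; LTV 67.7% ≤ 95%; employment 11 < 12 mo → does not qualify.
Product B: score 802 ≥ 720; DTI 36.4% ≤ 40%; LTV 67.7% ≤ 100%; employment 11 ≥ 6 mo; reserves 6.9 ≥ 6 mo → qualifies.
Product C: score 802 ≥ 640; DTI 36.4% ≤ 45%; reserves 6.9 ≥ 4 mo → qualifies.
Qualifying: Product B, Product C. Lowest rate is 9.58% → Product C.

Product C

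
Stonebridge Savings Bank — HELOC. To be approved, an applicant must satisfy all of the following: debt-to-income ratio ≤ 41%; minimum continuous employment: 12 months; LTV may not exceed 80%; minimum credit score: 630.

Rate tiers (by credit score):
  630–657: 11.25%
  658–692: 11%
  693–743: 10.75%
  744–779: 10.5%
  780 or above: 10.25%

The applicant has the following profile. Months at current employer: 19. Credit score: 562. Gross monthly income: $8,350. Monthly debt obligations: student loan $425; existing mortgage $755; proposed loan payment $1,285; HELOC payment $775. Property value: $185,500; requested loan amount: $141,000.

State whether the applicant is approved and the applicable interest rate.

Credit score 562 < 630 (below minimum)
Total monthly debts = (425 + 755 + 1,285 + 775) = 3,240. Debt-to-income = 3,240/8,350 = 38.8% — meets 41% limit
Employment 19 ≥ 12 months
LTV: 141,000 ÷ 185,500 = 76%, within 80% cap
Not all requirements met → denied.

Denied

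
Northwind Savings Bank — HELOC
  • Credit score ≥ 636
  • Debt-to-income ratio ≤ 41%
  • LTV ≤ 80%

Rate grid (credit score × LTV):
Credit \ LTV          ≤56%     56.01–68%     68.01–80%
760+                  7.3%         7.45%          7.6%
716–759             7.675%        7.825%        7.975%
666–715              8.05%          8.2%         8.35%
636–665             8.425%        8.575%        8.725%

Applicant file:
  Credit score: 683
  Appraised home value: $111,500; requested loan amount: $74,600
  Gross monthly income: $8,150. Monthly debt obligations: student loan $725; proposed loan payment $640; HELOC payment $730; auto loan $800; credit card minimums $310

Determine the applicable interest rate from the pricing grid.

8.2%

Credit score 683 ≥ 636; Total monthly debts = (725 + 640 + 730 + 800 + 310) = 3,205. DTI = 3,205/8,150 = 39.3% ≤ 41%
LTV: 74,600 ÷ 111,500 = 66.9%, within 80% cap
Score 683 is in the 666–715 band; LTV 66.9% is in the 56.01–68% band → 8.2%.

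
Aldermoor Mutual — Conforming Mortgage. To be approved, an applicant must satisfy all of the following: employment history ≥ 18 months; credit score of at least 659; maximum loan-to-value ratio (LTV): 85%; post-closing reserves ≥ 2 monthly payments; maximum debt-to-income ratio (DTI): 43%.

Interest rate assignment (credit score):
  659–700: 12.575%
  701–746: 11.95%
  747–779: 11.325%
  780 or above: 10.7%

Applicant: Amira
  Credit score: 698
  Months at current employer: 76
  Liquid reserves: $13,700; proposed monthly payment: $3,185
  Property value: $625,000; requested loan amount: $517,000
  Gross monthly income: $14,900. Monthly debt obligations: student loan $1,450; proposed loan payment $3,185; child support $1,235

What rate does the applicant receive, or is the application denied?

Approved at 12.575%

Credit score 698 ≥ 659 (meets minimum)
Employment 76 ≥ 18 months
Total monthly debts = (1,450 + 3,185 + 1,235) = 5,870. DTI: 5,870 ÷ 14,900 = 39.4%, within the 43% cap
Loan-to-value = 517,000/625,000 = 82.7% — pass (85% max)
Liquid reserves cover 13,700/3,185 = 4.3 months — ≥ 2 required
All requirements met. Score 698 falls in the 659–700 tier → 12.575%.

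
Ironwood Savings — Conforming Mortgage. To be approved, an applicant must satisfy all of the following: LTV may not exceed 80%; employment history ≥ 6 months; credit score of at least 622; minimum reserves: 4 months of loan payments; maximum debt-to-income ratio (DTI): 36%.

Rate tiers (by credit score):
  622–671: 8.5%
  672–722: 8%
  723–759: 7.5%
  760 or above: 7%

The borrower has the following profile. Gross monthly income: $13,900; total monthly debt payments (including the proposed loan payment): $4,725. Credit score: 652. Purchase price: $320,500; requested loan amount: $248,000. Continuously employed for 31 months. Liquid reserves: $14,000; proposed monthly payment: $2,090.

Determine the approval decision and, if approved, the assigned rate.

Credit score 652 ≥ 622 (meets minimum)
Employment 31 ≥ 6 months
Reserves = 14,000/2,090 = 6.7 months ≥ 4
DTI: 4,725 ÷ 13,900 = 34%, within the 36% cap
Loan-to-value = 248,000/320,500 = 77.4% — pass (80% max)
All requirements met. Score 652 falls in the 622–671 tier → 8.5%.

Approved at 8.5%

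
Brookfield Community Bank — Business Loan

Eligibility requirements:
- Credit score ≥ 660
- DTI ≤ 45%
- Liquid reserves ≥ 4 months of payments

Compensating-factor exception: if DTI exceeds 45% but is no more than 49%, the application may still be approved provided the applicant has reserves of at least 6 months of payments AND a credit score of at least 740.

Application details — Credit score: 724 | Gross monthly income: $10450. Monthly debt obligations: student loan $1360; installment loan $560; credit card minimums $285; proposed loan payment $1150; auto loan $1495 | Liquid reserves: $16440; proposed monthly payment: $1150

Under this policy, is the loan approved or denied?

Credit score 724 ≥ 660 (meets base)
Total debts = (1,360 + 560 + 285 + 1,150 + 1,495) = 4,850. DTI = 4,850/10,450 = 46.4% > 45% — standard DTI limit exceeded.
Liquid reserves cover 16,440/1,150 = 14.3 months — ≥ 4 required
DTI 46.4% is within the 45%–49% exception band; checking compensating factors.
Override check — reserves: 14.3 mo (ok); score: 724 (below 740).
Compensating-factor requirement not fully met.

Denied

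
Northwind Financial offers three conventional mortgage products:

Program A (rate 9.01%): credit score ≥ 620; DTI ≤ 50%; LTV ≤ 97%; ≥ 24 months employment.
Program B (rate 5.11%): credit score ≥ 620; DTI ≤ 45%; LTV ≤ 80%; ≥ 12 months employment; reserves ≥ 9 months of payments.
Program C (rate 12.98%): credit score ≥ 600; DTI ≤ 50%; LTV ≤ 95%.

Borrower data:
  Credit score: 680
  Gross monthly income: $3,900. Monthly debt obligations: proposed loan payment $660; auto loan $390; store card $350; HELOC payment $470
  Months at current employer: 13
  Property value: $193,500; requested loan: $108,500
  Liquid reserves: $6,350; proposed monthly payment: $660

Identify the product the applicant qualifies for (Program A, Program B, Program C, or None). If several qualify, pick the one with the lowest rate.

Program C

Total debts = (660 + 390 + 350 + 470) = 1,870; DTI = 1,870/3,900 = 47.9%.
LTV = 108,500/193,500 = 56.1%.
Reserves = 6,350/660 = 9.6 months.
Program A: score 680 ≥ 620; DTI 47.9% ≤ 50%; LTV 56.1% ≤ 97%; employment 13 < 24 mo → does not qualify.
Program B: score 680 ≥ 620; DTI 47.9% > 45%; LTV 56.1% ≤ 80%; employment 13 ≥ 12 mo; reserves 9.6 ≥ 9 mo → does not qualify.
Program C: score 680 ≥ 600; DTI 47.9% ≤ 50%; LTV 56.1% ≤ 95% → qualifies.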